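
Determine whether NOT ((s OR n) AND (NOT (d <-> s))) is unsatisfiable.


Truth table over {d, n, s}:
d | n | s | φ
-------------
F | F | F | T
T | F | F | T
F | T | F | T
T | T | F | F
F | F | T | F
T | F | T | T
F | T | T | F
T | T | T | T
Satisfying assignment at row 1: d=F, n=F, s=F gives T.

No, it is not a contradiction.


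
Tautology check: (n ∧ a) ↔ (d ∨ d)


Build the truth table over {a, d, n}:
a | d | n | φ
-------------
F | F | F | T
T | F | F | T
F | T | F | F
T | T | F | F
F | F | T | T
T | F | T | F
F | T | T | F
T | T | T | T
Counterexample at row 3: with a=F, d=T, n=F, the formula is F.

No, it is not a tautology.


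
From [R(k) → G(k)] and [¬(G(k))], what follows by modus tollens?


Modus tollens: from (P → Q) and ¬Q, infer ¬P.
Q = 'G(k)' is denied; since P → Q, P must also fail.

Not (R(k)).


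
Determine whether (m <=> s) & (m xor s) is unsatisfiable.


Truth table over {m, s}:
m | s | φ
---------
False | False | False
True | False | False
False | True | False
True | True | False
Every row is false.

Yes, it is a contradiction.


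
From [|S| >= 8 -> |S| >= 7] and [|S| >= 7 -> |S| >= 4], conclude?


Hypothetical syllogism: from (P → Q) and (Q → R), infer (P → R).
Chain the two implications through the shared middle term '|S| >= 7'.

|S| >= 8 -> |S| >= 4


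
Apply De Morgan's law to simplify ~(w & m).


De Morgan: the negation of a conjunction is the disjunction of the negations.
Distribute ~ across &, flipping it to |, and negate each literal.

(~w) | (~m)


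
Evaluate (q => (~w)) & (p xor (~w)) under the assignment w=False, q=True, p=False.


Substitute w=False, q=True, p=False:
~w = True
q => (~w) = True => True = True
~w = True
p xor (~w) = False xor True = True
(q => (~w)) & (p xor (~w)) = True & True = True

True


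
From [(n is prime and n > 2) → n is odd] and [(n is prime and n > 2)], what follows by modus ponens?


Modus ponens: from (P → Q) and P, infer Q.
P = '(n is prime and n > 2)' is asserted, and P → Q holds, so Q follows.

n is odd.


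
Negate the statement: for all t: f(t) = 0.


¬(for all x: φ) = there exists x: ¬φ, and ¬(there exists x: φ) = for all x: ¬φ.
Apply to the universal statement.

there exists t: NOT(f(t) = 0)


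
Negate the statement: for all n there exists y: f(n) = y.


Negation flips each quantifier (∀↔∃) and negates the inner predicate.
¬(for all n there exists y: φ) = there exists n for all y: ¬φ.

there exists n for all y: NOT(f(n) = y)


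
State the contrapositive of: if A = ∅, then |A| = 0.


The contrapositive of (P → Q) is (¬Q → ¬P); it is logically equivalent to the original.
Here P = 'A = ∅' and Q = '|A| = 0'.

If not (|A| = 0), then not (A = ∅).


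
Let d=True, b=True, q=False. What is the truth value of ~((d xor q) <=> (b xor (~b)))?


Substitute d=True, b=True, q=False:
d xor q = True xor False = True
~b = False
b xor (~b) = True xor False = True
(d xor q) <=> (b xor (~b)) = True <=> True = True
~((d xor q) <=> (b xor (~b))) = False

False


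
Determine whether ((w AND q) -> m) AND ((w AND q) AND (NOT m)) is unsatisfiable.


Truth table over {m, q, w}:
m | q | w | φ
-------------
F | F | F | F
T | F | F | F
F | T | F | F
T | T | F | F
F | F | T | F
T | F | T | F
F | T | T | F
T | T | T | F
Every row is false.

Yes, it is a contradiction.


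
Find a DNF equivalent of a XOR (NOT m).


Step 1: a ⊕ (¬m) is true exactly when they disagree: (a ∧ ¬(¬m)) ∨ (¬a ∧ (¬m)).
Step 2: Eliminate any double negations (¬¬X = X).

(a AND m) OR ((NOT a) AND (NOT m))


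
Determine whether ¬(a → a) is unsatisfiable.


Truth table over {a}:
a | φ
-----
F | F
T | F
Every row is false.

Yes, it is a contradiction.


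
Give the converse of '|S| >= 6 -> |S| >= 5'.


The converse of (P → Q) is (Q → P). It is not in general equivalent to the original.
Here P = '|S| >= 6' and Q = '|S| >= 5'.

If |S| >= 5, then |S| >= 6.


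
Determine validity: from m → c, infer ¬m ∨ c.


This matches the form of material implication: the conclusion follows in every model of the premises.

Valid.


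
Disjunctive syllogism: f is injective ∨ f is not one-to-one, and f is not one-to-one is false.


Disjunctive syllogism: from (P ∨ Q) and ¬P, infer Q.
One disjunct, 'f is not one-to-one', is ruled out; the other must hold.

f is injective


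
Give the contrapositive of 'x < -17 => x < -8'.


The contrapositive of (P → Q) is (¬Q → ¬P); it is logically equivalent to the original.
Here P = 'x < -17' and Q = 'x < -8'.

If not (x < -8), then not (x < -17).


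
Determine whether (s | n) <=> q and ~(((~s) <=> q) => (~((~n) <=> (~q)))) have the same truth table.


Compare truth tables:
n | q | s | φ | ψ
-----------------
False | False | False | True | False
True | False | False | False | False
False | True | False | False | False
True | True | False | True | True
False | False | True | False | True
True | False | True | False | False
False | True | True | True | False
True | True | True | True | False
They differ at row 1 (n=False, q=False, s=False): φ=True but ψ=False.

No, they are not logically equivalent.


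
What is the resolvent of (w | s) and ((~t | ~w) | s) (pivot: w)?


The clauses contain complementary literals w and ~w.
Resolution eliminates this pair and disjoins the remaining literals (merging duplicates).

(s | ~t)


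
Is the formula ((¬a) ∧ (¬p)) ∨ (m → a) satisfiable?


Search for a satisfying assignment over {a, m, p}.
Try a=F, m=F, p=F: the formula evaluates to T.
A satisfying assignment exists.

Satisfiable.


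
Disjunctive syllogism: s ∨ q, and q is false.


Disjunctive syllogism: from (P ∨ Q) and ¬P, infer Q.
One disjunct, 'q', is ruled out; the other must hold.

s


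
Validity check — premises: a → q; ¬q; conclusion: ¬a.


This matches the form of modus tollens: the conclusion follows in every model of the premises.

Valid.


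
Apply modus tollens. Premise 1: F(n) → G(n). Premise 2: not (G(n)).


Modus tollens: from (P → Q) and ¬Q, infer ¬P.
Q = 'G(n)' is denied; since P → Q, P must also fail.

Not (F(n)).


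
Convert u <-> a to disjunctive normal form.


Step 1: u ↔ a is true exactly when both agree: (u ∧ a) ∨ (¬u ∧ ¬a).

(u AND a) OR ((NOT u) AND (NOT a))


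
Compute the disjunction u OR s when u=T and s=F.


Disjunction is false only when both operands are false.
Substitute: u=T, s=F.
T OR F evaluates to T.

T


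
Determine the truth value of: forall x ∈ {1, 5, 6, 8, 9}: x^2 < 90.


Evaluate the predicate on each element: 1:True, 5:True, 6:True, 8:True, 9:True.
Every element satisfies the predicate.

True


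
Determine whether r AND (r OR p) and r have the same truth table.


Compare truth tables:
p | r | φ | ψ
-------------
F | F | F | F
T | F | F | F
F | T | T | T
T | T | T | T
The columns φ and ψ agree on every row.

Yes, they are logically equivalent.


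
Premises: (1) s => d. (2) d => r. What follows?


Hypothetical syllogism: from (P → Q) and (Q → R), infer (P → R).
Chain the two implications through the shared middle term 'd'.

s => r


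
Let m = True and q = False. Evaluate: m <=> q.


Biconditional is true when both operands have the same truth value.
Substitute: m=True, q=False.
True <=> False evaluates to False.

False


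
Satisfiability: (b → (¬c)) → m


Search for a satisfying assignment over {b, c, m}.
Try b=T, c=T, m=F: the formula evaluates to T.
A satisfying assignment exists.

Satisfiable.


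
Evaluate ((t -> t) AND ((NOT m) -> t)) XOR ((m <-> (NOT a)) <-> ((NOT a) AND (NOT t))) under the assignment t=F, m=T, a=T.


Substitute t=F, m=T, a=T:
… (earlier sub-steps elided)
NOT m = F
(NOT m) -> t = F -> F = T
(t -> t) AND ((NOT m) -> t) = T AND T = T
NOT a = F
m <-> (NOT a) = T <-> F = F
NOT a = F
NOT t = T
(NOT a) AND (NOT t) = F AND T = F
(m <-> (NOT a)) <-> ((NOT a) AND (NOT t)) = F <-> F = T
((t -> t) AND ((NOT m) -> t)) XOR ((m <-> (NOT a)) <-> ((NOT a) AND (NOT t))) = T XOR T = F

F


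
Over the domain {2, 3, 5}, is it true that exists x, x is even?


Evaluate the predicate on each element: 2:True, 3:False, 5:False.
Witness x = 2 satisfies the predicate.

True


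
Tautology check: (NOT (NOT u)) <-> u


Build the truth table over {u}:
u | φ
-----
F | T
T | T
Every row evaluates to true.

Yes, it is a tautology.


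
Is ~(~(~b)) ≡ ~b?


Compare truth tables:
b | φ | ψ
---------
False | True | True
True | False | False
The columns φ and ψ agree on every row.

Yes, they are logically equivalent.


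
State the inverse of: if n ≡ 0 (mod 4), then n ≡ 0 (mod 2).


The inverse of (P → Q) is (¬P → ¬Q). It is equivalent to the converse, not to the original.
Here P = 'n ≡ 0 (mod 4)' and Q = 'n ≡ 0 (mod 2)'.

If not (n ≡ 0 (mod 4)), then not (n ≡ 0 (mod 2)).


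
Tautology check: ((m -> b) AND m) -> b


Build the truth table over {b, m}:
b | m | φ
---------
F | F | T
T | F | T
F | T | T
T | T | T
Every row evaluates to true.

Yes, it is a tautology.


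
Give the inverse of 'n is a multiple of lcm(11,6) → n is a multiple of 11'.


The inverse of (P → Q) is (¬P → ¬Q). It is equivalent to the converse, not to the original.
Here P = 'n is a multiple of lcm(11,6)' and Q = 'n is a multiple of 11'.

If not (n is a multiple of lcm(11,6)), then not (n is a multiple of 11).


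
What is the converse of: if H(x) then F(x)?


The converse of (P → Q) is (Q → P). It is not in general equivalent to the original.
Here P = 'H(x)' and Q = 'F(x)'.

If F(x), then H(x).


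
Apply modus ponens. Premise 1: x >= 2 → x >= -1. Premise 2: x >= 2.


Modus ponens: from (P → Q) and P, infer Q.
P = 'x >= 2' is asserted, and P → Q holds, so Q follows.

x >= -1.


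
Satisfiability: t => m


Search for a satisfying assignment over {m, t}.
Try m=False, t=False: the formula evaluates to True.
A satisfying assignment exists.

Satisfiable.


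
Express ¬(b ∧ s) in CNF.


Step 1: Apply De Morgan: ¬(b ∧ s) = ¬b ∨ ¬s.

(¬b) ∨ (¬s)


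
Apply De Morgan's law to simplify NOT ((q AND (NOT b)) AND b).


De Morgan: the negation of a conjunction is the disjunction of the negations.
Distribute NOT across AND, flipping it to OR, and negate each literal.

((NOT q) OR b) OR (NOT b)


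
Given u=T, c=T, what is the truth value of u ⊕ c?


Exclusive or is true when exactly one operand is true.
Substitute: u=T, c=T.
T ⊕ T evaluates to F.

F


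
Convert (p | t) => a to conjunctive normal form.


Step 1: Rewrite as ¬(p ∨ t) ∨ a = (¬p ∧ ¬t) ∨ a.
Step 2: Distribute ∨ over ∧.

((~p) | a) & ((~t) | a)


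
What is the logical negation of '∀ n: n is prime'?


¬(∀ x: φ) = ∃ x: ¬φ, and ¬(∃ x: φ) = ∀ x: ¬φ.
Apply to the universal statement.

∃ n: ¬(n is prime)


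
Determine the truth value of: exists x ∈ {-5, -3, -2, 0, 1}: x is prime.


Evaluate the predicate on each element: -5:False, -3:False, -2:False, 0:False, 1:False.
No element satisfies the predicate.

False


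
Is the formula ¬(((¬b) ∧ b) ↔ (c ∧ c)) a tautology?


Build the truth table over {b, c}:
b | c | φ
---------
F | F | F
T | F | F
F | T | T
T | T | T
Counterexample at row 1: with b=F, c=F, the formula is F.

No, it is not a tautology.


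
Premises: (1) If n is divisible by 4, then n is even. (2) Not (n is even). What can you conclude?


Modus tollens: from (P → Q) and ¬Q, infer ¬P.
Q = 'n is even' is denied; since P → Q, P must also fail.

Not (n is divisible by 4).


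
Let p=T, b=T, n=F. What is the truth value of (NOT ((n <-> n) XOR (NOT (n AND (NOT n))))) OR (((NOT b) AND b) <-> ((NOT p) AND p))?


Substitute p=T, b=T, n=F:
… (earlier sub-steps elided)
n AND (NOT n) = F AND T = F
NOT (n AND (NOT n)) = T
(n <-> n) XOR (NOT (n AND (NOT n))) = T XOR T = F
NOT ((n <-> n) XOR (NOT (n AND (NOT n)))) = T
NOT b = F
(NOT b) AND b = F AND T = F
NOT p = F
(NOT p) AND p = F AND T = F
((NOT b) AND b) <-> ((NOT p) AND p) = F <-> F = T
(NOT ((n <-> n) XOR (NOT (n AND (NOT n))))) OR (((NOT b) AND b) <-> ((NOT p) AND p)) = T OR T = T

T


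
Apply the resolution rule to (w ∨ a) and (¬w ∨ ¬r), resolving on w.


The clauses contain complementary literals w and ¬w.
Resolution eliminates this pair and disjoins the remaining literals (merging duplicates).

(a ∨ ¬r)


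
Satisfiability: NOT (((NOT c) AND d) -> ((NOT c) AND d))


Check all 4 assignments over {c, d}:
c | d | φ
---------
F | F | F
T | F | F
F | T | F
T | T | F
No assignment makes the formula true.

Unsatisfiable.


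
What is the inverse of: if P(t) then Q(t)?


The inverse of (P → Q) is (¬P → ¬Q). It is equivalent to the converse, not to the original.
Here P = 'P(t)' and Q = 'Q(t)'.

If not (P(t)), then not (Q(t)).


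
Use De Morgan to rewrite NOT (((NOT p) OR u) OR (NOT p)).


De Morgan: the negation of a disjunction is the conjunction of the negations.
Distribute NOT across OR, flipping it to AND, and negate each literal.

(p AND (NOT u)) AND p


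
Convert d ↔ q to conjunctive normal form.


Step 1: Rewrite d ↔ q as (d → q) ∧ (q → d).
Step 2: Rewrite each implication as a disjunction.

((¬d) ∨ q) ∧ ((¬q) ∨ d)


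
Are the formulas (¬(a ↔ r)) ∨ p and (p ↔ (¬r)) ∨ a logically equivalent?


Compare truth tables:
a | p | r | φ | ψ
-----------------
F | F | F | F | F
T | F | F | T | T
F | T | F | T | T
T | T | F | T | T
F | F | T | T | T
T | F | T | F | T
F | T | T | T | F
T | T | T | T | T
They differ at row 6 (a=T, p=F, r=T): φ=F but ψ=T.

No, they are not logically equivalent.


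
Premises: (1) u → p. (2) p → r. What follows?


Hypothetical syllogism: from (P → Q) and (Q → R), infer (P → R).
Chain the two implications through the shared middle term 'p'.

u → r


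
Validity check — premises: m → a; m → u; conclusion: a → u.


This is (no valid rule). There exist truth assignments where the premises are all true but the conclusion is false.

Invalid.


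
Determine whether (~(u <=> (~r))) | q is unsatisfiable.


Truth table over {q, r, u}:
q | r | u | φ
-------------
False | False | False | True
True | False | False | True
False | True | False | False
True | True | False | True
False | False | True | False
True | False | True | True
False | True | True | True
True | True | True | True
Satisfying assignment at row 1: q=False, r=False, u=False gives True.

No, it is not a contradiction.


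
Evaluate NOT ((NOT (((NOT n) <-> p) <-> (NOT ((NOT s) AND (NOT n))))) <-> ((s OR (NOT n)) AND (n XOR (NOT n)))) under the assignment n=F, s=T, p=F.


Substitute n=F, s=T, p=F:
… (earlier sub-steps elided)
NOT ((NOT s) AND (NOT n)) = T
((NOT n) <-> p) <-> (NOT ((NOT s) AND (NOT n))) = F <-> T = F
NOT (((NOT n) <-> p) <-> (NOT ((NOT s) AND (NOT n)))) = T
NOT n = T
s OR (NOT n) = T OR T = T
NOT n = T
n XOR (NOT n) = F XOR T = T
(s OR (NOT n)) AND (n XOR (NOT n)) = T AND T = T
(NOT (((NOT n) <-> p) <-> (NOT ((NOT s) AND (NOT n))))) <-> ((s OR (NOT n)) AND (n XOR (NOT n))) = T <-> T = T
NOT ((NOT (((NOT n) <-> p) <-> (NOT ((NOT s) AND (NOT n))))) <-> ((s OR (NOT n)) AND (n XOR (NOT n)))) = F

F


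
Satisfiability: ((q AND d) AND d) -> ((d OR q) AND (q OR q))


Search for a satisfying assignment over {d, q}.
Try d=F, q=F: the formula evaluates to T.
A satisfying assignment exists.

Satisfiable.


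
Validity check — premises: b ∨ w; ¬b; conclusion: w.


This matches the form of disjunctive syllogism: the conclusion follows in every model of the premises.

Valid.


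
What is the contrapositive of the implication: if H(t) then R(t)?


The contrapositive of (P → Q) is (¬Q → ¬P); it is logically equivalent to the original.
Here P = 'H(t)' and Q = 'R(t)'.

If not (R(t)), then not (H(t)).


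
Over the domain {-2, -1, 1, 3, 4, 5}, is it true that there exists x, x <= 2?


Evaluate the predicate on each element: -2:T, -1:T, 1:T, 3:F, 4:F, 5:F.
Witness x = -2 satisfies the predicate.

T


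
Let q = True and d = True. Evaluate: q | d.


Disjunction is false only when both operands are false.
Substitute: q=True, d=True.
True | True evaluates to True.

True


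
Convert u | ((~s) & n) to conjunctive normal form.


Step 1: Distribute ∨ over ∧: u ∨ ((¬s) ∧ n) = (u ∨ (¬s)) ∧ (u ∨ n).

(u | (~s)) & (u | n)


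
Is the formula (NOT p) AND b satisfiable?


Search for a satisfying assignment over {b, p}.
Try b=T, p=F: the formula evaluates to T.
A satisfying assignment exists.

Satisfiable.


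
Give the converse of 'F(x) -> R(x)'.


The converse of (P → Q) is (Q → P). It is not in general equivalent to the original.
Here P = 'F(x)' and Q = 'R(x)'.

If R(x), then F(x).


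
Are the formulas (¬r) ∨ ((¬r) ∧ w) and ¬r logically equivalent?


Compare truth tables:
r | w | φ | ψ
-------------
F | F | T | T
T | F | F | F
F | T | T | T
T | T | F | F
The columns φ and ψ agree on every row.

Yes, they are logically equivalent.


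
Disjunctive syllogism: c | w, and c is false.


Disjunctive syllogism: from (P ∨ Q) and ¬P, infer Q.
One disjunct, 'c', is ruled out; the other must hold.

w


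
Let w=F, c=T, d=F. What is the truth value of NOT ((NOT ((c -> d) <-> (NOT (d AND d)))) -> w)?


Substitute w=F, c=T, d=F:
c -> d = T -> F = F
d AND d = F AND F = F
NOT (d AND d) = T
(c -> d) <-> (NOT (d AND d)) = F <-> T = F
NOT ((c -> d) <-> (NOT (d AND d))) = T
(NOT ((c -> d) <-> (NOT (d AND d)))) -> w = T -> F = F
NOT ((NOT ((c -> d) <-> (NOT (d AND d)))) -> w) = T

T


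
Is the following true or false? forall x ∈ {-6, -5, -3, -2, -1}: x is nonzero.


Evaluate the predicate on each element: -6:True, -5:True, -3:True, -2:True, -1:True.
Every element satisfies the predicate.

True


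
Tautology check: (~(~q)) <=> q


Build the truth table over {q}:
q | φ
-----
False | True
True | True
Every row evaluates to true.

Yes, it is a tautology.


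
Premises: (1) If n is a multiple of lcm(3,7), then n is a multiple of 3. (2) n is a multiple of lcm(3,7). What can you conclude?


Modus ponens: from (P → Q) and P, infer Q.
P = 'n is a multiple of lcm(3,7)' is asserted, and P → Q holds, so Q follows.

n is a multiple of 3.


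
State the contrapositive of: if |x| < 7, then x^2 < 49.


The contrapositive of (P → Q) is (¬Q → ¬P); it is logically equivalent to the original.
Here P = '|x| < 7' and Q = 'x^2 < 49'.

If not (x^2 < 49), then not (|x| < 7).


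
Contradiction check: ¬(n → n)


Truth table over {n}:
n | φ
-----
F | F
T | F
Every row is false.

Yes, it is a contradiction.


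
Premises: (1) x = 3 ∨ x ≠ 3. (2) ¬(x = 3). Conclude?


Disjunctive syllogism: from (P ∨ Q) and ¬P, infer Q.
One disjunct, 'x = 3', is ruled out; the other must hold.

x ≠ 3


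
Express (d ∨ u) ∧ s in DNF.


Step 1: Distribute ∧ over ∨: (d ∨ u) ∧ s = (d ∧ s) ∨ (u ∧ s).

(d ∧ s) ∨ (u ∧ s)


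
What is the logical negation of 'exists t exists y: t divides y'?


Negation flips each quantifier (∀↔∃) and negates the inner predicate.
¬(exists t exists y: φ) = forall t forall y: ¬φ.

forall t forall y: ~(t divides y)


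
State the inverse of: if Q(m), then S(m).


The inverse of (P → Q) is (¬P → ¬Q). It is equivalent to the converse, not to the original.
Here P = 'Q(m)' and Q = 'S(m)'.

If not (Q(m)), then not (S(m)).


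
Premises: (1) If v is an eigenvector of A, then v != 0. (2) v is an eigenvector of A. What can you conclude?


Modus ponens: from (P → Q) and P, infer Q.
P = 'v is an eigenvector of A' is asserted, and P → Q holds, so Q follows.

v != 0.


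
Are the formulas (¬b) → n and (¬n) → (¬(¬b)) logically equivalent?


Compare truth tables:
b | n | φ | ψ
-------------
F | F | F | F
T | F | T | T
F | T | T | T
T | T | T | T
The columns φ and ψ agree on every row.

Yes, they are logically equivalent.


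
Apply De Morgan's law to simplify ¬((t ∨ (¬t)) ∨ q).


De Morgan: the negation of a disjunction is the conjunction of the negations.
Distribute ¬ across ∨, flipping it to ∧, and negate each literal.

((¬t) ∧ t) ∧ (¬q)


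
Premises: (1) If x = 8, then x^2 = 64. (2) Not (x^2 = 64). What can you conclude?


Modus tollens: from (P → Q) and ¬Q, infer ¬P.
Q = 'x^2 = 64' is denied; since P → Q, P must also fail.

Not (x = 8).


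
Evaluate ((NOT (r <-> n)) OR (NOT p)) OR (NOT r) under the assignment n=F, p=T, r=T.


Substitute n=F, p=T, r=T:
r <-> n = T <-> F = F
NOT (r <-> n) = T
NOT p = F
(NOT (r <-> n)) OR (NOT p) = T OR F = T
NOT r = F
((NOT (r <-> n)) OR (NOT p)) OR (NOT r) = T OR F = T

T


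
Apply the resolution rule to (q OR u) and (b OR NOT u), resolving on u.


The clauses contain complementary literals u and NOTu.
Resolution eliminates this pair and disjoins the remaining literals (merging duplicates).

(q OR b)


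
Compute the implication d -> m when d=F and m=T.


Implication is false only when antecedent is true and consequent is false.
Substitute: d=F, m=T.
F -> T evaluates to T.

T


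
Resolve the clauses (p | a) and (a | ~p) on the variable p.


The clauses contain complementary literals p and ~p.
Resolution eliminates this pair and disjoins the remaining literals (merging duplicates).

a


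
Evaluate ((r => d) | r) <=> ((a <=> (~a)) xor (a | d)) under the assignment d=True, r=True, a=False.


Substitute d=True, r=True, a=False:
r => d = True => True = True
(r => d) | r = True | True = True
~a = True
a <=> (~a) = False <=> True = False
a | d = False | True = True
(a <=> (~a)) xor (a | d) = False xor True = True
((r => d) | r) <=> ((a <=> (~a)) xor (a | d)) = True <=> True = True

True


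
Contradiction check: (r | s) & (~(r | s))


Truth table over {r, s}:
r | s | φ
---------
False | False | False
True | False | False
False | True | False
True | True | False
Every row is false.

Yes, it is a contradiction.


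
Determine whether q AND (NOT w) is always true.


Build the truth table over {q, w}:
q | w | φ
---------
F | F | F
T | F | T
F | T | F
T | T | F
Counterexample at row 1: with q=F, w=F, the formula is F.

No, it is not a tautology.


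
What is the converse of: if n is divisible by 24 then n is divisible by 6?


The converse of (P → Q) is (Q → P). It is not in general equivalent to the original.
Here P = 'n is divisible by 24' and Q = 'n is divisible by 6'.

If n is divisible by 6, then n is divisible by 24.


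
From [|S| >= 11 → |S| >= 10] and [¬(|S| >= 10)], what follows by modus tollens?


Modus tollens: from (P → Q) and ¬Q, infer ¬P.
Q = '|S| >= 10' is denied; since P → Q, P must also fail.

Not (|S| >= 11).


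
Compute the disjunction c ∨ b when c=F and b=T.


Disjunction is false only when both operands are false.
Substitute: c=F, b=T.
F ∨ T evaluates to T.

T


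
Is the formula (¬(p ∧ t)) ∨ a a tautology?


Build the truth table over {a, p, t}:
a | p | t | φ
-------------
F | F | F | T
T | F | F | T
F | T | F | T
T | T | F | T
F | F | T | T
T | F | T | T
F | T | T | F
T | T | T | T
Counterexample at row 7: with a=F, p=T, t=T, the formula is F.

No, it is not a tautology.


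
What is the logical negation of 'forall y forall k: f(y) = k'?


Negation flips each quantifier (∀↔∃) and negates the inner predicate.
¬(forall y forall k: φ) = exists y exists k: ¬φ.

exists y exists k: ~(f(y) = k)


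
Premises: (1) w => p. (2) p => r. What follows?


Hypothetical syllogism: from (P → Q) and (Q → R), infer (P → R).
Chain the two implications through the shared middle term 'p'.

w => r


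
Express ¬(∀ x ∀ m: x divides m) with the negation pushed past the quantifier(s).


Negation flips each quantifier (∀↔∃) and negates the inner predicate.
¬(∀ x ∀ m: φ) = ∃ x ∃ m: ¬φ.

∃ x ∃ m: ¬(x divides m)


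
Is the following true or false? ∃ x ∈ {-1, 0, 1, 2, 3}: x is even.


Evaluate the predicate on each element: -1:F, 0:T, 1:F, 2:T, 3:F.
Witness x = 0 satisfies the predicate.

T


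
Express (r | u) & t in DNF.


Step 1: Distribute ∧ over ∨: (r ∨ u) ∧ t = (r ∧ t) ∨ (u ∧ t).

(r & t) | (u & t)


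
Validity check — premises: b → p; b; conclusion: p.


This matches the form of modus ponens: the conclusion follows in every model of the premises.

Valid.


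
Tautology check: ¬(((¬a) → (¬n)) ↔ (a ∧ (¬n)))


Build the truth table over {a, n}:
a | n | φ
---------
F | F | T
T | F | F
F | T | F
T | T | T
Counterexample at row 2: with a=T, n=F, the formula is F.

No, it is not a tautology.


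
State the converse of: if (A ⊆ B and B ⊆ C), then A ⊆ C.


The converse of (P → Q) is (Q → P). It is not in general equivalent to the original.
Here P = '(A ⊆ B and B ⊆ C)' and Q = 'A ⊆ C'.

If A ⊆ C, then (A ⊆ B and B ⊆ C).


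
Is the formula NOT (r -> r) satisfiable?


Check all 2 assignments over {r}:
r | φ
-----
F | F
T | F
No assignment makes the formula true.

Unsatisfiable.


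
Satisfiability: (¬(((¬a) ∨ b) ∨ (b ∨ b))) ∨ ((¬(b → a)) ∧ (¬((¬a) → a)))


Search for a satisfying assignment over {a, b}.
Try a=T, b=F: the formula evaluates to T.
A satisfying assignment exists.

Satisfiable.


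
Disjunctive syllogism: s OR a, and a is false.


Disjunctive syllogism: from (P ∨ Q) and ¬P, infer Q.
One disjunct, 'a', is ruled out; the other must hold.

s


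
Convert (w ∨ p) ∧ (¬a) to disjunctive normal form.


Step 1: Distribute ∧ over ∨: (w ∨ p) ∧ (¬a) = (w ∧ (¬a)) ∨ (p ∧ (¬a)).

(w ∧ (¬a)) ∨ (p ∧ (¬a))


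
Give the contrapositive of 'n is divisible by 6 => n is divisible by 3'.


The contrapositive of (P → Q) is (¬Q → ¬P); it is logically equivalent to the original.
Here P = 'n is divisible by 6' and Q = 'n is divisible by 3'.

If not (n is divisible by 3), then not (n is divisible by 6).


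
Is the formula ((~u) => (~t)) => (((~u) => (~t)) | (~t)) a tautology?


Build the truth table over {t, u}:
t | u | φ
---------
False | False | True
True | False | True
False | True | True
True | True | True
Every row evaluates to true.

Yes, it is a tautology.


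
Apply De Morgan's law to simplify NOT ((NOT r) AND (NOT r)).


De Morgan: the negation of a conjunction is the disjunction of the negations.
Distribute NOT across AND, flipping it to OR, and negate each literal.

r OR r


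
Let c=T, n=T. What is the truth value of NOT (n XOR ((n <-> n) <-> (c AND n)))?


Substitute c=T, n=T:
n <-> n = T <-> T = T
c AND n = T AND T = T
(n <-> n) <-> (c AND n) = T <-> T = T
n XOR ((n <-> n) <-> (c AND n)) = T XOR T = F
NOT (n XOR ((n <-> n) <-> (c AND n))) = T

T


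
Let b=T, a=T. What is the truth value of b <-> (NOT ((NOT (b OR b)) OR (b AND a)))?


Substitute b=T, a=T:
b OR b = T OR T = T
NOT (b OR b) = F
b AND a = T AND T = T
(NOT (b OR b)) OR (b AND a) = F OR T = T
NOT ((NOT (b OR b)) OR (b AND a)) = F
b <-> (NOT ((NOT (b OR b)) OR (b AND a))) = T <-> F = F

F


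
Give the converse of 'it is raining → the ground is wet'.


The converse of (P → Q) is (Q → P). It is not in general equivalent to the original.
Here P = 'it is raining' and Q = 'the ground is wet'.

If the ground is wet, then it is raining.


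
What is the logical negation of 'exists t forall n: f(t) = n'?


Negation flips each quantifier (∀↔∃) and negates the inner predicate.
¬(exists t forall n: φ) = forall t exists n: ¬φ.

forall t exists n: ~(f(t) = n)


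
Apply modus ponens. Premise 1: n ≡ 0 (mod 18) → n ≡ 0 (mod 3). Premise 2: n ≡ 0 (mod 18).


Modus ponens: from (P → Q) and P, infer Q.
P = 'n ≡ 0 (mod 18)' is asserted, and P → Q holds, so Q follows.

n ≡ 0 (mod 3).


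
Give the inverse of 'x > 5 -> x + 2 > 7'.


The inverse of (P → Q) is (¬P → ¬Q). It is equivalent to the converse, not to the original.
Here P = 'x > 5' and Q = 'x + 2 > 7'.

If not (x > 5), then not (x + 2 > 7).


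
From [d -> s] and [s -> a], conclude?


Hypothetical syllogism: from (P → Q) and (Q → R), infer (P → R).
Chain the two implications through the shared middle term 's'.

d -> a


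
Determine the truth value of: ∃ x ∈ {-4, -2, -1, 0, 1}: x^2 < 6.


Evaluate the predicate on each element: -4:F, -2:T, -1:T, 0:T, 1:T.
Witness x = -2 satisfies the predicate.

T


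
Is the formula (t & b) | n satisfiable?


Search for a satisfying assignment over {b, n, t}.
Try b=False, n=True, t=False: the formula evaluates to True.
A satisfying assignment exists.

Satisfiable.


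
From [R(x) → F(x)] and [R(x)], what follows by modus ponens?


Modus ponens: from (P → Q) and P, infer Q.
P = 'R(x)' is asserted, and P → Q holds, so Q follows.

F(x).


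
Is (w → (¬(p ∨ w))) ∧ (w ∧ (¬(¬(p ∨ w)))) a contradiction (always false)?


Truth table over {p, w}:
p | w | φ
---------
F | F | F
T | F | F
F | T | F
T | T | F
Every row is false.

Yes, it is a contradiction.


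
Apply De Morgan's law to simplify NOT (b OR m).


De Morgan: the negation of a disjunction is the conjunction of the negations.
Distribute NOT across OR, flipping it to AND, and negate each literal.

(NOT b) AND (NOT m)


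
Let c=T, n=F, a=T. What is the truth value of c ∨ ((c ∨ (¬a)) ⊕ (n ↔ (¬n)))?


Substitute c=T, n=F, a=T:
¬a = F
c ∨ (¬a) = T ∨ F = T
¬n = T
n ↔ (¬n) = F ↔ T = F
(c ∨ (¬a)) ⊕ (n ↔ (¬n)) = T ⊕ F = T
c ∨ ((c ∨ (¬a)) ⊕ (n ↔ (¬n))) = T ∨ T = T

T


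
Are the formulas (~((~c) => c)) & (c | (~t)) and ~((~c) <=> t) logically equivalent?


Compare truth tables:
c | t | φ | ψ
-------------
False | False | True | True
True | False | False | False
False | True | False | False
True | True | False | True
They differ at row 4 (c=True, t=True): φ=False but ψ=True.

No, they are not logically equivalent.


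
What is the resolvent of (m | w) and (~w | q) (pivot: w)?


The clauses contain complementary literals w and ~w.
Resolution eliminates this pair and disjoins the remaining literals (merging duplicates).

(m | q)


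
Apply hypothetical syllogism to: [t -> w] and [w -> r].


Hypothetical syllogism: from (P → Q) and (Q → R), infer (P → R).
Chain the two implications through the shared middle term 'w'.

t -> r


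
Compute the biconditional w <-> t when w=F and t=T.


Biconditional is true when both operands have the same truth value.
Substitute: w=F, t=T.
F <-> T evaluates to F.

F


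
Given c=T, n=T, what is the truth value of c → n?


Implication is false only when antecedent is true and consequent is false.
Substitute: c=T, n=T.
T → T evaluates to T.

T


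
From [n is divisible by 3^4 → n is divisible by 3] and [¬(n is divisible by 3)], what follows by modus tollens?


Modus tollens: from (P → Q) and ¬Q, infer ¬P.
Q = 'n is divisible by 3' is denied; since P → Q, P must also fail.

Not (n is divisible by 3^4).


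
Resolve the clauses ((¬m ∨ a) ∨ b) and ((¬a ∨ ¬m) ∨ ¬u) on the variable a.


The clauses contain complementary literals a and ¬a.
Resolution eliminates this pair and disjoins the remaining literals (merging duplicates).

((¬m ∨ b) ∨ ¬u)


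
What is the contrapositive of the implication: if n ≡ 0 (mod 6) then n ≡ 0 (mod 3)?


The contrapositive of (P → Q) is (¬Q → ¬P); it is logically equivalent to the original.
Here P = 'n ≡ 0 (mod 6)' and Q = 'n ≡ 0 (mod 3)'.

If not (n ≡ 0 (mod 3)), then not (n ≡ 0 (mod 6)).


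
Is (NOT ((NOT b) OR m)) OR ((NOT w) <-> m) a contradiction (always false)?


Truth table over {b, m, w}:
b | m | w | φ
-------------
F | F | F | F
T | F | F | T
F | T | F | T
T | T | F | T
F | F | T | T
T | F | T | T
F | T | T | F
T | T | T | F
Satisfying assignment at row 2: b=T, m=F, w=F gives T.

No, it is not a contradiction.


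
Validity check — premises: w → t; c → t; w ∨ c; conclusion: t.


This matches the form of proof by cases: the conclusion follows in every model of the premises.

Valid.


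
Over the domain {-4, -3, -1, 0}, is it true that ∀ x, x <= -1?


Evaluate the predicate on each element: -4:T, -3:T, -1:T, 0:F.
Counterexample x = 0 fails the predicate.

F


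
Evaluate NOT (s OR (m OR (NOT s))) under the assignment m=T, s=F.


Substitute m=T, s=F:
NOT s = T
m OR (NOT s) = T OR T = T
s OR (m OR (NOT s)) = F OR T = T
NOT (s OR (m OR (NOT s))) = F

F


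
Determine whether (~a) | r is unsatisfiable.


Truth table over {a, r}:
a | r | φ
---------
False | False | True
True | False | False
False | True | True
True | True | True
Satisfying assignment at row 1: a=False, r=False gives True.

No, it is not a contradiction.


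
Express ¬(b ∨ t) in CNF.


Step 1: Apply De Morgan: ¬(b ∨ t) = ¬b ∧ ¬t.

(¬b) ∧ (¬t)


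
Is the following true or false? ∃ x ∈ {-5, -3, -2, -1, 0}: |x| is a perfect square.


Evaluate the predicate on each element: -5:F, -3:F, -2:F, -1:T, 0:T.
Witness x = -1 satisfies the predicate.

T


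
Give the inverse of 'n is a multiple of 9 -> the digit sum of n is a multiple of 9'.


The inverse of (P → Q) is (¬P → ¬Q). It is equivalent to the converse, not to the original.
Here P = 'n is a multiple of 9' and Q = 'the digit sum of n is a multiple of 9'.

If not (n is a multiple of 9), then not (the digit sum of n is a multiple of 9).


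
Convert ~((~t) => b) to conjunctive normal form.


Step 1: Rewrite (¬t) → b as ¬(¬t) ∨ b.
Step 2: Negate: ¬(¬(¬t) ∨ b) = (¬t) ∧ ¬b (De Morgan + double negation).

(~t) & (~b)


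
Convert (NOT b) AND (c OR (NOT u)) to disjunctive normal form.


Step 1: Distribute ∧ over ∨: (¬b) ∧ (c ∨ (¬u)) = ((¬b) ∧ c) ∨ ((¬b) ∧ (¬u)).

((NOT b) AND c) OR ((NOT b) AND (NOT u))


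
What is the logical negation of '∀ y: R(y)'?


¬(∀ x: φ) = ∃ x: ¬φ, and ¬(∃ x: φ) = ∀ x: ¬φ.
Apply to the universal statement.

∃ y: ¬(R(y))


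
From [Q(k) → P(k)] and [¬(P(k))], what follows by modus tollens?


Modus tollens: from (P → Q) and ¬Q, infer ¬P.
Q = 'P(k)' is denied; since P → Q, P must also fail.

Not (Q(k)).


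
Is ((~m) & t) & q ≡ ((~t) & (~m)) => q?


Compare truth tables:
m | q | t | φ | ψ
-----------------
False | False | False | False | False
True | False | False | False | True
False | True | False | False | True
True | True | False | False | True
False | False | True | False | True
True | False | True | False | True
False | True | True | True | True
True | True | True | False | True
They differ at row 2 (m=True, q=False, t=False): φ=False but ψ=True.

No, they are not logically equivalent.


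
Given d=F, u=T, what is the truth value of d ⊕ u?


Exclusive or is true when exactly one operand is true.
Substitute: d=F, u=T.
F ⊕ T evaluates to T.

T


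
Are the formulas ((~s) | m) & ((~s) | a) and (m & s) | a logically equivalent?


Compare truth tables:
a | m | s | φ | ψ
-----------------
False | False | False | True | False
True | False | False | True | True
False | True | False | True | False
True | True | False | True | True
False | False | True | False | False
True | False | True | False | True
False | True | True | False | True
True | True | True | True | True
They differ at row 1 (a=False, m=False, s=False): φ=True but ψ=False.

No, they are not logically equivalent.


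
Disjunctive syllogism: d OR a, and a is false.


Disjunctive syllogism: from (P ∨ Q) and ¬P, infer Q.
One disjunct, 'a', is ruled out; the other must hold.

d


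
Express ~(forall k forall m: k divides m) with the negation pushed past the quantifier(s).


Negation flips each quantifier (∀↔∃) and negates the inner predicate.
¬(forall k forall m: φ) = exists k exists m: ¬φ.

exists k exists m: ~(k divides m)


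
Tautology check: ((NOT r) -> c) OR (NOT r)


Build the truth table over {c, r}:
c | r | φ
---------
F | F | T
T | F | T
F | T | T
T | T | T
Every row evaluates to true.

Yes, it is a tautology.


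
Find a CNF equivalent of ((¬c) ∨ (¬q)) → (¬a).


Step 1: Rewrite as ¬((¬c) ∨ (¬q)) ∨ (¬a) = (¬(¬c) ∧ ¬(¬q)) ∨ (¬a).
Step 2: Distribute ∨ over ∧.
Step 3: Eliminate any double negations (¬¬X = X).

(c ∨ (¬a)) ∧ (q ∨ (¬a))


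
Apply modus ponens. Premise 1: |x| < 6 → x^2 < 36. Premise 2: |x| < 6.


Modus ponens: from (P → Q) and P, infer Q.
P = '|x| < 6' is asserted, and P → Q holds, so Q follows.

x^2 < 36.


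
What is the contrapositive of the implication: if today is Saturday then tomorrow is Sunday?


The contrapositive of (P → Q) is (¬Q → ¬P); it is logically equivalent to the original.
Here P = 'today is Saturday' and Q = 'tomorrow is Sunday'.

If not (tomorrow is Sunday), then not (today is Saturday).


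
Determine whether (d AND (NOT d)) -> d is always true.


Build the truth table over {d}:
d | φ
-----
F | T
T | T
Every row evaluates to true.

Yes, it is a tautology.


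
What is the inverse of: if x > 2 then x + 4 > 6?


The inverse of (P → Q) is (¬P → ¬Q). It is equivalent to the converse, not to the original.
Here P = 'x > 2' and Q = 'x + 4 > 6'.

If not (x > 2), then not (x + 4 > 6).


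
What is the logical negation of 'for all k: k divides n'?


¬(for all x: φ) = there exists x: ¬φ, and ¬(there exists x: φ) = for all x: ¬φ.
Apply to the universal statement.

there exists k: NOT(k divides n)


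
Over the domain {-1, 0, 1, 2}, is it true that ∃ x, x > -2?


Evaluate the predicate on each element: -1:T, 0:T, 1:T, 2:T.
Witness x = -1 satisfies the predicate.

T


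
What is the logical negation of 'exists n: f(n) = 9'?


¬(forall x: φ) = exists x: ¬φ, and ¬(exists x: φ) = forall x: ¬φ.
Apply to the existential statement.

forall n: ~(f(n) = 9)


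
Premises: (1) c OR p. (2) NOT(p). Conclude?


Disjunctive syllogism: from (P ∨ Q) and ¬P, infer Q.
One disjunct, 'p', is ruled out; the other must hold.

c


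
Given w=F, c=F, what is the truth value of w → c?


Implication is false only when antecedent is true and consequent is false.
Substitute: w=F, c=F.
F → F evaluates to T.

T


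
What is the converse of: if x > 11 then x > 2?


The converse of (P → Q) is (Q → P). It is not in general equivalent to the original.
Here P = 'x > 11' and Q = 'x > 2'.

If x > 2, then x > 11.


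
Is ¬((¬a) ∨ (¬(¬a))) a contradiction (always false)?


Truth table over {a}:
a | φ
-----
F | F
T | F
Every row is false.

Yes, it is a contradiction.


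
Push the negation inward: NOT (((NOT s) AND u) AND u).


De Morgan: the negation of a conjunction is the disjunction of the negations.
Distribute NOT across AND, flipping it to OR, and negate each literal.

(s OR (NOT u)) OR (NOT u)


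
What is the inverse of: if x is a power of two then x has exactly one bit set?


The inverse of (P → Q) is (¬P → ¬Q). It is equivalent to the converse, not to the original.
Here P = 'x is a power of two' and Q = 'x has exactly one bit set'.

If not (x is a power of two), then not (x has exactly one bit set).


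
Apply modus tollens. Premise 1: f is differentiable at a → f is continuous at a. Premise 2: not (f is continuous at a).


Modus tollens: from (P → Q) and ¬Q, infer ¬P.
Q = 'f is continuous at a' is denied; since P → Q, P must also fail.

Not (f is differentiable at a).
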